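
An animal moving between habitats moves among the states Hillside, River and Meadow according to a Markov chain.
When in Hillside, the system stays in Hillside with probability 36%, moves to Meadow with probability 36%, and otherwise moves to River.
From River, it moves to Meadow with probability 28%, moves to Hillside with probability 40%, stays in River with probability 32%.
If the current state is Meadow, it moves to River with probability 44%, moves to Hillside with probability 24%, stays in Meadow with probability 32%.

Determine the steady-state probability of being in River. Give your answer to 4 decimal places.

Let the stationary distribution be π with π = πP and π_1 + π_2 + π_3 = 1.
π_1 = 0.36·π_1 + 0.4·π_2 + 0.24·π_3
π_2 = 0.28·π_1 + 0.32·π_2 + 0.44·π_3
Solving with the normalization constraint gives π = (0.3354, 0.3449, 0.3196).
So the stationary probability of River is 0.3449.

0.3449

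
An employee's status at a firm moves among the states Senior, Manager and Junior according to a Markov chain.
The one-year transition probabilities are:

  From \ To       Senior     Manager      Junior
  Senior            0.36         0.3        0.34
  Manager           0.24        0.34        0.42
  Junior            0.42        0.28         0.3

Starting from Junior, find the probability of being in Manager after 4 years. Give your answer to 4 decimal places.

Propagate the distribution vector 4 years from Junior.
After 0 years: (0.0000, 0.0000, 1.0000)
After 1 year: (0.4200, 0.2800, 0.3000)
After 2 years: (0.3444, 0.3052, 0.3504)
After 3 years: (0.3444, 0.3052, 0.3504)
After 4 years: (0.3444, 0.3052, 0.3504)
P(in Manager after 4 years) = 0.3052

0.3052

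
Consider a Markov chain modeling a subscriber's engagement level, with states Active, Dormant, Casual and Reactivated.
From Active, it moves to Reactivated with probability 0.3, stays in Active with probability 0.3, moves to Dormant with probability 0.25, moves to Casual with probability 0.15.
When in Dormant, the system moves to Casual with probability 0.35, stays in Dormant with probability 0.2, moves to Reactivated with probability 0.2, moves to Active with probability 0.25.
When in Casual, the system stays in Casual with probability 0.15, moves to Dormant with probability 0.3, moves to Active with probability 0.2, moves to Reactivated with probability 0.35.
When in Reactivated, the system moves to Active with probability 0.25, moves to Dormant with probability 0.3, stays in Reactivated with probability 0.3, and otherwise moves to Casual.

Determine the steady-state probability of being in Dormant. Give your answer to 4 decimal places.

0.2612

Let the stationary distribution be π with π = πP and π_1 + π_2 + π_3 + π_4 = 1.
π_1 = 0.3·π_1 + 0.25·π_2 + 0.2·π_3 + 0.25·π_4
π_2 = 0.25·π_1 + 0.2·π_2 + 0.3·π_3 + 0.3·π_4
π_3 = 0.15·π_1 + 0.35·π_2 + 0.15·π_3 + 0.15·π_4
Solving with the normalization constraint gives π = (0.2525, 0.2612, 0.2022, 0.2840).
So the stationary probability of Dormant is 0.2612.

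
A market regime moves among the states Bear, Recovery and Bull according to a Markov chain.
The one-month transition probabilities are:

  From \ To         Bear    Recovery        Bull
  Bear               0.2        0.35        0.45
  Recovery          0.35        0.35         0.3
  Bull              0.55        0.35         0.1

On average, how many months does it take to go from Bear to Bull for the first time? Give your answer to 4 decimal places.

Let t(s) be the expected number of months to first reach Bull from state s, with t(Bull) = 0. Conditioning on the first month:
t(Bear) = 1 + 0.2·t(Bear) + 0.35·t(Recovery)
t(Recovery) = 1 + 0.35·t(Bear) + 0.35·t(Recovery)
Solving: t(Bear) = 2.5157, t(Recovery) = 2.8931.
Expected months from Bear to Bull: 2.5157.

2.5157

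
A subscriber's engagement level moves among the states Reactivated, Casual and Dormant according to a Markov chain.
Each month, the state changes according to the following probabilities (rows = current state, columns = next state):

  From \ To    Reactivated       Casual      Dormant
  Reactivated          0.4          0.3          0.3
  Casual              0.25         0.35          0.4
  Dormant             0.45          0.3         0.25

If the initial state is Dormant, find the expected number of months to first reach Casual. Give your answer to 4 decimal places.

Let t(s) be the expected number of months to first reach Casual from state s, with t(Casual) = 0. Conditioning on the first month:
t(Reactivated) = 1 + 0.4·t(Reactivated) + 0.3·t(Dormant)
t(Dormant) = 1 + 0.45·t(Reactivated) + 0.25·t(Dormant)
Solving: t(Reactivated) = 3.3333, t(Dormant) = 3.3333.
Expected months from Dormant to Casual: 3.3333.

3.3333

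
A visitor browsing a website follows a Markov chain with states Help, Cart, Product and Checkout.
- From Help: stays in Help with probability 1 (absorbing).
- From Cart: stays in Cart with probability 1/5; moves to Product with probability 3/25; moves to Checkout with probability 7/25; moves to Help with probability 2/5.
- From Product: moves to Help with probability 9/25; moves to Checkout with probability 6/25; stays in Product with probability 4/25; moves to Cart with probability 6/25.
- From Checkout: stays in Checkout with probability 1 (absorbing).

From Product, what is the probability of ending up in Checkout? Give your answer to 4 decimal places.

Let h(s) be the probability of absorption at Checkout starting from transient state s. Then h(Checkout) = 1 and h(Help) = 0. By first-step analysis:
h(Cart) = 0.4·0 + 0.2·h(Cart) + 0.12·h(Product) + 0.28·1
h(Product) = 0.36·0 + 0.24·h(Cart) + 0.16·h(Product) + 0.24·1
Solving: h(Cart) = 0.4104, h(Product) = 0.4030.
Starting from Product, the probability is 0.4030.

0.4030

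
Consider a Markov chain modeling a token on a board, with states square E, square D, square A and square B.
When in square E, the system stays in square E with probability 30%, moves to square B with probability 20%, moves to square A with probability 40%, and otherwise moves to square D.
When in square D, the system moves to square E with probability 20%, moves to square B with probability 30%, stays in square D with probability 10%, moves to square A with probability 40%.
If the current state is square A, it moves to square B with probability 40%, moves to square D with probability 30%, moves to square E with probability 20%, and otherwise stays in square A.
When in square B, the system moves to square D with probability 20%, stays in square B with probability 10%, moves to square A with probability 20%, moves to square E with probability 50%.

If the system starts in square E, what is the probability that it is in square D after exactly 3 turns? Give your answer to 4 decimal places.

0.1750

Propagate the distribution vector 3 turns from square E.
After 0 turns: (1.0000, 0.0000, 0.0000, 0.0000)
After 1 turn: (0.3000, 0.1000, 0.4000, 0.2000)
After 2 turns: (0.2900, 0.2000, 0.2400, 0.2700)
After 3 turns: (0.3100, 0.1750, 0.2740, 0.2410)
P(in square D after 3 turns) = 0.1750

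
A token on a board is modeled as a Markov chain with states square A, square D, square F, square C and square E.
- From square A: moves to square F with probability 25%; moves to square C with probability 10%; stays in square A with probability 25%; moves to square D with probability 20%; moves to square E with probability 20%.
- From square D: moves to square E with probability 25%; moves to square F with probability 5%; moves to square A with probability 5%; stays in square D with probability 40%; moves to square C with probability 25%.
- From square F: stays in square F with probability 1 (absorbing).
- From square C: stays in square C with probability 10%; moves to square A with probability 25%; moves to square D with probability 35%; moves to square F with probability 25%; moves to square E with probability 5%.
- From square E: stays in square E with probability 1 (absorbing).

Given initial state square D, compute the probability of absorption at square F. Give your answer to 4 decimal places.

0.3570

Let h(s) be the probability of absorption at square F starting from transient state s. Then h(square F) = 1 and h(square E) = 0. By first-step analysis:
h(square A) = 0.25·h(square A) + 0.2·h(square D) + 0.25·1 + 0.1·h(square C) + 0.2·0
h(square D) = 0.05·h(square A) + 0.4·h(square D) + 0.05·1 + 0.25·h(square C) + 0.25·0
h(square C) = 0.25·h(square A) + 0.35·h(square D) + 0.25·1 + 0.1·h(square C) + 0.05·0
Solving: h(square A) = 0.5027, h(square D) = 0.3570, h(square C) = 0.5562.
Starting from square D, the probability is 0.3570.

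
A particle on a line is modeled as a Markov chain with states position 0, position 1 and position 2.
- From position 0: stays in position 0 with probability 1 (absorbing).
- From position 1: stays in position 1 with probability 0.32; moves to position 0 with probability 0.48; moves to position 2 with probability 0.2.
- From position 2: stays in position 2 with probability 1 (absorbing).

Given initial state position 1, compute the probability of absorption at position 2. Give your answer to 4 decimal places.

Let h(s) be the probability of absorption at position 2 starting from transient state s. Then h(position 2) = 1 and h(position 0) = 0. By first-step analysis:
h(position 1) = 0.48·0 + 0.32·h(position 1) + 0.2·1
Solving: h(position 1) = 0.2941.
Starting from position 1, the probability is 0.2941.

0.2941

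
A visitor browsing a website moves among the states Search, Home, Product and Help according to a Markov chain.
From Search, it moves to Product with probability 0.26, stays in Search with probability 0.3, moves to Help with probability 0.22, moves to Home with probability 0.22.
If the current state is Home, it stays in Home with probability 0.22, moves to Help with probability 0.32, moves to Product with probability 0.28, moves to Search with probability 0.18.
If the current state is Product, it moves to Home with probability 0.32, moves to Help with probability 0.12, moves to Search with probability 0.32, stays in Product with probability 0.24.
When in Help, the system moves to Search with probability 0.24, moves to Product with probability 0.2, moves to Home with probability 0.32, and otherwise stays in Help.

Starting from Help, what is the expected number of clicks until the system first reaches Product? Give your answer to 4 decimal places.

Let t(s) be the expected number of clicks to first reach Product from state s, with t(Product) = 0. Conditioning on the first click:
t(Search) = 1 + 0.3·t(Search) + 0.22·t(Home) + 0.22·t(Help)
t(Home) = 1 + 0.18·t(Search) + 0.22·t(Home) + 0.32·t(Help)
t(Help) = 1 + 0.24·t(Search) + 0.32·t(Home) + 0.24·t(Help)
Solving: t(Search) = 4.0011, t(Home) = 3.9450, t(Help) = 4.2404.
Expected clicks from Help to Product: 4.2404.

4.2404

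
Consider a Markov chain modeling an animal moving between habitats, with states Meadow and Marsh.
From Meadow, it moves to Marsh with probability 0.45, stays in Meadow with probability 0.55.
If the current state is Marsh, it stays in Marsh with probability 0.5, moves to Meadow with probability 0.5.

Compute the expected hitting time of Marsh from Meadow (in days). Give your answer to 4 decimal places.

Let t(s) be the expected number of days to first reach Marsh from state s, with t(Marsh) = 0. Conditioning on the first day:
t(Meadow) = 1 + 0.55·t(Meadow)
Solving: t(Meadow) = 2.2222.
Expected days from Meadow to Marsh: 2.2222.

2.2222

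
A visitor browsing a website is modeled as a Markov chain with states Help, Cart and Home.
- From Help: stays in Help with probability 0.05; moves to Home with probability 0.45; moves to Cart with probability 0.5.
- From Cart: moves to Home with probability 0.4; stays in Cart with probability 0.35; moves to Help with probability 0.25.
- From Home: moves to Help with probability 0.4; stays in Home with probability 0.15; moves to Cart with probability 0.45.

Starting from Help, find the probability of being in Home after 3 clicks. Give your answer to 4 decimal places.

0.3429

Propagate the distribution vector 3 clicks from Help.
After 0 clicks: (1.0000, 0.0000, 0.0000)
After 1 click: (0.0500, 0.5000, 0.4500)
After 2 clicks: (0.3075, 0.4025, 0.2900)
After 3 clicks: (0.2320, 0.4251, 0.3429)
P(in Home after 3 clicks) = 0.3429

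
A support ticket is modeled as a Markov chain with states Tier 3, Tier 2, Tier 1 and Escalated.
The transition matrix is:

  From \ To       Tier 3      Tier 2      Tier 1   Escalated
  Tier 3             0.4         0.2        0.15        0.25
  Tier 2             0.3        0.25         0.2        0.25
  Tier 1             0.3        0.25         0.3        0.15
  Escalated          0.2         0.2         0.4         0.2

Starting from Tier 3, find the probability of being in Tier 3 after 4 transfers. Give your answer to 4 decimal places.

Propagate the distribution vector 4 transfers from Tier 3.
After 0 transfers: (1.0000, 0.0000, 0.0000, 0.0000)
After 1 transfer: (0.4000, 0.2000, 0.1500, 0.2500)
After 2 transfers: (0.3150, 0.2175, 0.2450, 0.2225)
After 3 transfers: (0.3093, 0.2231, 0.2533, 0.2144)
After 4 transfers: (0.3095, 0.2238, 0.2527, 0.2140)
P(in Tier 3 after 4 transfers) = 0.3095

0.3095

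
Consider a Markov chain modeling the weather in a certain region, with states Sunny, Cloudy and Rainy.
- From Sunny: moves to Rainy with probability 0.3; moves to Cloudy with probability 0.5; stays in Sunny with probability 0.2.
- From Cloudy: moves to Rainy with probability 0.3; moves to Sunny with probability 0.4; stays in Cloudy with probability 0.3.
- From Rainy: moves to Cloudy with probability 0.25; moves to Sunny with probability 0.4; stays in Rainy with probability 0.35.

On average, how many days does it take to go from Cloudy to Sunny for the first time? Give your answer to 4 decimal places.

2.5000

Let t(s) be the expected number of days to first reach Sunny from state s, with t(Sunny) = 0. Conditioning on the first day:
t(Cloudy) = 1 + 0.3·t(Cloudy) + 0.3·t(Rainy)
t(Rainy) = 1 + 0.25·t(Cloudy) + 0.35·t(Rainy)
Solving: t(Cloudy) = 2.5000, t(Rainy) = 2.5000.
Expected days from Cloudy to Sunny: 2.5000.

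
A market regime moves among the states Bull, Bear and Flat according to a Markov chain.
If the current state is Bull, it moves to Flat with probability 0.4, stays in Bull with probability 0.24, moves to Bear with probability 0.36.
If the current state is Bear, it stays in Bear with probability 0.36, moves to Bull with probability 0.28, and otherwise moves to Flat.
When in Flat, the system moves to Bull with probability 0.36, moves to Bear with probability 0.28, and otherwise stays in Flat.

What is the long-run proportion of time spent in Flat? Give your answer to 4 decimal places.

0.3719

Let the stationary distribution be π with π = πP and π_1 + π_2 + π_3 = 1.
π_1 = 0.24·π_1 + 0.28·π_2 + 0.36·π_3
π_2 = 0.36·π_1 + 0.36·π_2 + 0.28·π_3
Solving with the normalization constraint gives π = (0.2978, 0.3302, 0.3719).
So the stationary probability of Flat is 0.3719.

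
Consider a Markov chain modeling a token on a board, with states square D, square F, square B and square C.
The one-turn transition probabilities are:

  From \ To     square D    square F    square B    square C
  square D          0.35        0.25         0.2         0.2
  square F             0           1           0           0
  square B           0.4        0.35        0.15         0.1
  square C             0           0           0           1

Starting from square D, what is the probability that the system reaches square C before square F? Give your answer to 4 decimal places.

Let h(s) be the probability of absorption at square C starting from transient state s. Then h(square C) = 1 and h(square F) = 0. By first-step analysis:
h(square D) = 0.35·h(square D) + 0.25·0 + 0.2·h(square B) + 0.2·1
h(square B) = 0.4·h(square D) + 0.35·0 + 0.15·h(square B) + 0.1·1
Solving: h(square D) = 0.4021, h(square B) = 0.3069.
Starting from square D, the probability is 0.4021.

0.4021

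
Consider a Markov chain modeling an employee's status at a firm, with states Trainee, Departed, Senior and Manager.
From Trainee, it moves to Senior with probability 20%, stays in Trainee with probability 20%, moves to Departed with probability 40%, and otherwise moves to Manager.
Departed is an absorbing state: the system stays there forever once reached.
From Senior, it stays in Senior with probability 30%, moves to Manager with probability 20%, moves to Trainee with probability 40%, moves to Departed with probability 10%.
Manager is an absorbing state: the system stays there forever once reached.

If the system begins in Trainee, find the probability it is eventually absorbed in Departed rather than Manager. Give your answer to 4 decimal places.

Let h(s) be the probability of absorption at Departed starting from transient state s. Then h(Departed) = 1 and h(Manager) = 0. By first-step analysis:
h(Trainee) = 0.2·h(Trainee) + 0.4·1 + 0.2·h(Senior) + 0.2·0
h(Senior) = 0.4·h(Trainee) + 0.1·1 + 0.3·h(Senior) + 0.2·0
Solving: h(Trainee) = 0.6250, h(Senior) = 0.5000.
Starting from Trainee, the probability is 0.6250.

0.6250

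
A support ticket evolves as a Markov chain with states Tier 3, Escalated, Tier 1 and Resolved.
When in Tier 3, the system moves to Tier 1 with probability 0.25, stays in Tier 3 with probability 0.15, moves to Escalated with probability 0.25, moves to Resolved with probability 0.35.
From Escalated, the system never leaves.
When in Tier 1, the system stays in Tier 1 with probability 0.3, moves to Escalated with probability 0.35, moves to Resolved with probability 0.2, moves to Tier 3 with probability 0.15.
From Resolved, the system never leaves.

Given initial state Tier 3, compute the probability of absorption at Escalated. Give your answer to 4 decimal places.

0.4709

Let h(s) be the probability of absorption at Escalated starting from transient state s. Then h(Escalated) = 1 and h(Resolved) = 0. By first-step analysis:
h(Tier 3) = 0.15·h(Tier 3) + 0.25·1 + 0.25·h(Tier 1) + 0.35·0
h(Tier 1) = 0.15·h(Tier 3) + 0.35·1 + 0.3·h(Tier 1) + 0.2·0
Solving: h(Tier 3) = 0.4709, h(Tier 1) = 0.6009.
Starting from Tier 3, the probability is 0.4709.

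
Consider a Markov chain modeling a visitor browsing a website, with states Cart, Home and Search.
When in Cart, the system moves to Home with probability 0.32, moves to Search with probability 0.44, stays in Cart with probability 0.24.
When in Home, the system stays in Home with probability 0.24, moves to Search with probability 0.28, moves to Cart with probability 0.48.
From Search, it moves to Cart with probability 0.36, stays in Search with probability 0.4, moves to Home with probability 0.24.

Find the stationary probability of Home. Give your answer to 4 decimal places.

0.2680

Let the stationary distribution be π with π = πP and π_1 + π_2 + π_3 = 1.
π_1 = 0.24·π_1 + 0.48·π_2 + 0.36·π_3
π_2 = 0.32·π_1 + 0.24·π_2 + 0.24·π_3
Solving with the normalization constraint gives π = (0.3501, 0.2680, 0.3818).
So the stationary probability of Home is 0.2680.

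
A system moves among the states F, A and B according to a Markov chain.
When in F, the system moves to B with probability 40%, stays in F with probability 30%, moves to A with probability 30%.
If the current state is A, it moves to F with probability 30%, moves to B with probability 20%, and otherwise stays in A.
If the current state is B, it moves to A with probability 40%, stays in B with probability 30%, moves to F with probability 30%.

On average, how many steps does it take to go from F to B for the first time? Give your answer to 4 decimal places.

Let t(s) be the expected number of steps to first reach B from state s, with t(B) = 0. Conditioning on the first step:
t(F) = 1 + 0.3·t(F) + 0.3·t(A)
t(A) = 1 + 0.3·t(F) + 0.5·t(A)
Solving: t(F) = 3.0769, t(A) = 3.8462.
Expected steps from F to B: 3.0769.

3.0769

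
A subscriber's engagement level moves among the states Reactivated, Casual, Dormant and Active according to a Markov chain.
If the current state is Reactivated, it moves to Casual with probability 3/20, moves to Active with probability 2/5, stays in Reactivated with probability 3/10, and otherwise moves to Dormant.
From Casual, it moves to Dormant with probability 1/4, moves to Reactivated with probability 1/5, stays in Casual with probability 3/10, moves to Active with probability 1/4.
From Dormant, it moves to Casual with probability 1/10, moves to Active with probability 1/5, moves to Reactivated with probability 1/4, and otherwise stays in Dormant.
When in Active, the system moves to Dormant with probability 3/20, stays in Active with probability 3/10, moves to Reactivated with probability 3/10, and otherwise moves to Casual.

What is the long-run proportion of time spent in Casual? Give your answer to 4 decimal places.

Let the stationary distribution be π with π = πP and π_1 + π_2 + π_3 + π_4 = 1.
π_1 = 0.3·π_1 + 0.2·π_2 + 0.25·π_3 + 0.3·π_4
π_2 = 0.15·π_1 + 0.3·π_2 + 0.1·π_3 + 0.25·π_4
π_3 = 0.15·π_1 + 0.25·π_2 + 0.45·π_3 + 0.15·π_4
Solving with the normalization constraint gives π = (0.2682, 0.1967, 0.2424, 0.2928).
So the stationary probability of Casual is 0.1967.

0.1967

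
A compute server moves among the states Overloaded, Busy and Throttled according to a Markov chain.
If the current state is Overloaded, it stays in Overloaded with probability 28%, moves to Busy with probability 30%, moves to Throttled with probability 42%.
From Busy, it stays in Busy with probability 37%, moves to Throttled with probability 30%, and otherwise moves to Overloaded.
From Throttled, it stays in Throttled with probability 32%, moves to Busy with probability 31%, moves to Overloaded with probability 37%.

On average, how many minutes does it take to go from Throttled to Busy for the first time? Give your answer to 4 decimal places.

Let t(s) be the expected number of minutes to first reach Busy from state s, with t(Busy) = 0. Conditioning on the first minute:
t(Overloaded) = 1 + 0.28·t(Overloaded) + 0.42·t(Throttled)
t(Throttled) = 1 + 0.37·t(Overloaded) + 0.32·t(Throttled)
Solving: t(Overloaded) = 3.2914, t(Throttled) = 3.2615.
Expected minutes from Throttled to Busy: 3.2615.

3.2615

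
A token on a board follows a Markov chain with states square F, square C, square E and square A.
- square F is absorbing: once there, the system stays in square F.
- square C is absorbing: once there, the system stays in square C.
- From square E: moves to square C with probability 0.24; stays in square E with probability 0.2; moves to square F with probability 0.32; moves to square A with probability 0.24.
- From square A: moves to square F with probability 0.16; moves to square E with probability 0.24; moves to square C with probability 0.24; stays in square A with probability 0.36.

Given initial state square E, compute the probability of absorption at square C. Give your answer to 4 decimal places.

Let h(s) be the probability of absorption at square C starting from transient state s. Then h(square C) = 1 and h(square F) = 0. By first-step analysis:
h(square E) = 0.32·0 + 0.24·1 + 0.2·h(square E) + 0.24·h(square A)
h(square A) = 0.16·0 + 0.24·1 + 0.24·h(square E) + 0.36·h(square A)
Solving: h(square E) = 0.4648, h(square A) = 0.5493.
Starting from square E, the probability is 0.4648.

0.4648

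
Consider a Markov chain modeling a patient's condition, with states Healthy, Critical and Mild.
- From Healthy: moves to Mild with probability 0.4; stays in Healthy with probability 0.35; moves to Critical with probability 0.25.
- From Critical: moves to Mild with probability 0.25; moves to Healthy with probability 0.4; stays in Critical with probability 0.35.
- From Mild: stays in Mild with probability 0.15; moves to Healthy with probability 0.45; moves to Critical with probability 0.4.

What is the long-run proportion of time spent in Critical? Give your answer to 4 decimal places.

Let the stationary distribution be π with π = πP and π_1 + π_2 + π_3 = 1.
π_1 = 0.35·π_1 + 0.4·π_2 + 0.45·π_3
π_2 = 0.25·π_1 + 0.35·π_2 + 0.4·π_3
Solving with the normalization constraint gives π = (0.3943, 0.3246, 0.2810).
So the stationary probability of Critical is 0.3246.

0.3246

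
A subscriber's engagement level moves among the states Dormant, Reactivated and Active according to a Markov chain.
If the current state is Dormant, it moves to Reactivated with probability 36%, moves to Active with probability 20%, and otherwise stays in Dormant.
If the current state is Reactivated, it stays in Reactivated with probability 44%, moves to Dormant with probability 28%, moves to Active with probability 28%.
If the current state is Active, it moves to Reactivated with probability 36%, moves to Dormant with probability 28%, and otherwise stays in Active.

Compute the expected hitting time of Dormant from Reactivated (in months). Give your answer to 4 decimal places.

3.5714

Let t(s) be the expected number of months to first reach Dormant from state s, with t(Dormant) = 0. Conditioning on the first month:
t(Reactivated) = 1 + 0.44·t(Reactivated) + 0.28·t(Active)
t(Active) = 1 + 0.36·t(Reactivated) + 0.36·t(Active)
Solving: t(Reactivated) = 3.5714, t(Active) = 3.5714.
Expected months from Reactivated to Dormant: 3.5714.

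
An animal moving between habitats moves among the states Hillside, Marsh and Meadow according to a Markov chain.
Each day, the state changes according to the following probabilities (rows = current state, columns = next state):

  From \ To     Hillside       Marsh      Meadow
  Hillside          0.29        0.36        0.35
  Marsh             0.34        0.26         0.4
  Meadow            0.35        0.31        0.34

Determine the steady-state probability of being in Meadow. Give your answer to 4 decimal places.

0.3619

Let the stationary distribution be π with π = πP and π_1 + π_2 + π_3 = 1.
π_1 = 0.29·π_1 + 0.34·π_2 + 0.35·π_3
π_2 = 0.36·π_1 + 0.26·π_2 + 0.31·π_3
Solving with the normalization constraint gives π = (0.3273, 0.3108, 0.3619).
So the stationary probability of Meadow is 0.3619.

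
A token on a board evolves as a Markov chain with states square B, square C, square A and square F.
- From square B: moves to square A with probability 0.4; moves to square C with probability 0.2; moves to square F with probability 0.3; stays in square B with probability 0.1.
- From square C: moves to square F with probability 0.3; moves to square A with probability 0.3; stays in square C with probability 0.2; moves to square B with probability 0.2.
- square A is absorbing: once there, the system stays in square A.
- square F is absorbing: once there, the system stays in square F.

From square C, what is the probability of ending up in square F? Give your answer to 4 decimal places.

0.4853

Let h(s) be the probability of absorption at square F starting from transient state s. Then h(square F) = 1 and h(square A) = 0. By first-step analysis:
h(square B) = 0.1·h(square B) + 0.2·h(square C) + 0.4·0 + 0.3·1
h(square C) = 0.2·h(square B) + 0.2·h(square C) + 0.3·0 + 0.3·1
Solving: h(square B) = 0.4412, h(square C) = 0.4853.
Starting from square C, the probability is 0.4853.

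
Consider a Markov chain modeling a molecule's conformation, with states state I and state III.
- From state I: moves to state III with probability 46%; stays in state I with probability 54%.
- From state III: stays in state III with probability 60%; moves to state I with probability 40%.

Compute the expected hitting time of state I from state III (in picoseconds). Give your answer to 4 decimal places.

2.5000

Let t(s) be the expected number of picoseconds to first reach state I from state s, with t(state I) = 0. Conditioning on the first picosecond:
t(state III) = 1 + 0.6·t(state III)
Solving: t(state III) = 2.5000.
Expected picoseconds from state III to state I: 2.5000.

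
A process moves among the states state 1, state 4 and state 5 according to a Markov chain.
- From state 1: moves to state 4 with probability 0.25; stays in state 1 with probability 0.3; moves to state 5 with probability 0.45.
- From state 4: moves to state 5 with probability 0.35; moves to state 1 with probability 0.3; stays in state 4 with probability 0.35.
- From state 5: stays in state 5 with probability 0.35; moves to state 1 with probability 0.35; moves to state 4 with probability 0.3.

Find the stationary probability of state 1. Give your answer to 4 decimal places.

0.3191

Let the stationary distribution be π with π = πP and π_1 + π_2 + π_3 = 1.
π_1 = 0.3·π_1 + 0.3·π_2 + 0.35·π_3
π_2 = 0.25·π_1 + 0.35·π_2 + 0.3·π_3
Solving with the normalization constraint gives π = (0.3191, 0.2990, 0.3819).
So the stationary probability of state 1 is 0.3191.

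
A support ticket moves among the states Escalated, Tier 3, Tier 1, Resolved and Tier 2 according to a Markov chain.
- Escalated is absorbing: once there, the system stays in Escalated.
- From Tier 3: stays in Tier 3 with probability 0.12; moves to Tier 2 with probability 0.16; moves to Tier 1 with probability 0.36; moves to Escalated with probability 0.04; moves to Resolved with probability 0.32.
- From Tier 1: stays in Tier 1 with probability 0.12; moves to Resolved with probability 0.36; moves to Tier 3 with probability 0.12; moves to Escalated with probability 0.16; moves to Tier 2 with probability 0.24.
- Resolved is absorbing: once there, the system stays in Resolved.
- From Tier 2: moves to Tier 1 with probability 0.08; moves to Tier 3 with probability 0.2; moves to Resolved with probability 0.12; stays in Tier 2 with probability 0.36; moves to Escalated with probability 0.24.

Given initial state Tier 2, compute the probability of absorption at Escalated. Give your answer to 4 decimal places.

0.5090

Let h(s) be the probability of absorption at Escalated starting from transient state s. Then h(Escalated) = 1 and h(Resolved) = 0. By first-step analysis:
h(Tier 3) = 0.04·1 + 0.12·h(Tier 3) + 0.36·h(Tier 1) + 0.32·0 + 0.16·h(Tier 2)
h(Tier 1) = 0.16·1 + 0.12·h(Tier 3) + 0.12·h(Tier 1) + 0.36·0 + 0.24·h(Tier 2)
h(Tier 2) = 0.24·1 + 0.2·h(Tier 3) + 0.08·h(Tier 1) + 0.12·0 + 0.36·h(Tier 2)
Solving: h(Tier 3) = 0.2851, h(Tier 1) = 0.3595, h(Tier 2) = 0.5090.
Starting from Tier 2, the probability is 0.5090.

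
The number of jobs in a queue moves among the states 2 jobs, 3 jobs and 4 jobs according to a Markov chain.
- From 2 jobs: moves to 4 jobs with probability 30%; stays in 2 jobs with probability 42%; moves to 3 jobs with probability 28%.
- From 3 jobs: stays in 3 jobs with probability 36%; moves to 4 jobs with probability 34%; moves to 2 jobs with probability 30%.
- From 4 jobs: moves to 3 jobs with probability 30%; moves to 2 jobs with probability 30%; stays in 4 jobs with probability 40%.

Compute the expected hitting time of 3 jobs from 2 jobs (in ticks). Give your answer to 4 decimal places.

Let t(s) be the expected number of ticks to first reach 3 jobs from state s, with t(3 jobs) = 0. Conditioning on the first tick:
t(2 jobs) = 1 + 0.42·t(2 jobs) + 0.3·t(4 jobs)
t(4 jobs) = 1 + 0.3·t(2 jobs) + 0.4·t(4 jobs)
Solving: t(2 jobs) = 3.4884, t(4 jobs) = 3.4109.
Expected ticks from 2 jobs to 3 jobs: 3.4884.

3.4884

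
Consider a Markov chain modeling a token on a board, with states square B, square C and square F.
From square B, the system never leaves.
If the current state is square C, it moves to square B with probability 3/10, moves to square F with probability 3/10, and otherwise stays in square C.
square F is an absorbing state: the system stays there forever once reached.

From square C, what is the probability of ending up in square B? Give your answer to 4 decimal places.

0.5000

Let h(s) be the probability of absorption at square B starting from transient state s. Then h(square B) = 1 and h(square F) = 0. By first-step analysis:
h(square C) = 0.3·1 + 0.4·h(square C) + 0.3·0
Solving: h(square C) = 0.5000.
Starting from square C, the probability is 0.5000.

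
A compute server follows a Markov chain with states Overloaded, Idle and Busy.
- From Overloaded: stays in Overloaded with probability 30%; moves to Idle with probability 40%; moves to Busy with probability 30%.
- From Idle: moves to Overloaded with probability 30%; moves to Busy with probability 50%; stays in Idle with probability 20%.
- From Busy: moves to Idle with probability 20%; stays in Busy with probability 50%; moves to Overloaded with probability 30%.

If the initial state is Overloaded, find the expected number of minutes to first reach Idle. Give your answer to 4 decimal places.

3.0769

Let t(s) be the expected number of minutes to first reach Idle from state s, with t(Idle) = 0. Conditioning on the first minute:
t(Overloaded) = 1 + 0.3·t(Overloaded) + 0.3·t(Busy)
t(Busy) = 1 + 0.3·t(Overloaded) + 0.5·t(Busy)
Solving: t(Overloaded) = 3.0769, t(Busy) = 3.8462.
Expected minutes from Overloaded to Idle: 3.0769.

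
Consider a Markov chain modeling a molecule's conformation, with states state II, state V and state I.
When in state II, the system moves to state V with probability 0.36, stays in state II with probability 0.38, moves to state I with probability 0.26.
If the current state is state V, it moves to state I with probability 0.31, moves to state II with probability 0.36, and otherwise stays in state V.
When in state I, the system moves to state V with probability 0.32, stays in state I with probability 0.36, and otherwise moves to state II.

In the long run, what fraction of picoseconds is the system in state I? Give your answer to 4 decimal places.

0.3076

Let the stationary distribution be π with π = πP and π_1 + π_2 + π_3 = 1.
π_1 = 0.38·π_1 + 0.36·π_2 + 0.32·π_3
π_2 = 0.36·π_1 + 0.33·π_2 + 0.32·π_3
Solving with the normalization constraint gives π = (0.3548, 0.3376, 0.3076).
So the stationary probability of state I is 0.3076.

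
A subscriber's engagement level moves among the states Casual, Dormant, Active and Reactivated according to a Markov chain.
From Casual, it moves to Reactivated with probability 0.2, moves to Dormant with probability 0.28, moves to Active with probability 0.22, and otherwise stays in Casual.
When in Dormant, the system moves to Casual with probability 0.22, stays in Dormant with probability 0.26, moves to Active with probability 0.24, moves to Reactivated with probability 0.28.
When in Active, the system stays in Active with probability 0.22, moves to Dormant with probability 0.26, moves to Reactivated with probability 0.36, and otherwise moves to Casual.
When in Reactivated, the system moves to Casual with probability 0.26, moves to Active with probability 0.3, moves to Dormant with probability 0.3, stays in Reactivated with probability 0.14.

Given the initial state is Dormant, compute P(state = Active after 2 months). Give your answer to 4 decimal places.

0.2476

Propagate the distribution vector 2 months from Dormant.
After 0 months: (0.0000, 1.0000, 0.0000, 0.0000)
After 1 month: (0.2200, 0.2600, 0.2400, 0.2800)
After 2 months: (0.2344, 0.2756, 0.2476, 0.2424)
P(in Active after 2 months) = 0.2476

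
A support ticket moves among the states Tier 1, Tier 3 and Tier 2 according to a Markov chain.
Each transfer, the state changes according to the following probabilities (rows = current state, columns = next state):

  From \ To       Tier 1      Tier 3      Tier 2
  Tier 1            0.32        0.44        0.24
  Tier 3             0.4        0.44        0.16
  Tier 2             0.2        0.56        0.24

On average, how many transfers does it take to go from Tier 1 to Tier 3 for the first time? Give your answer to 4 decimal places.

Let t(s) be the expected number of transfers to first reach Tier 3 from state s, with t(Tier 3) = 0. Conditioning on the first transfer:
t(Tier 1) = 1 + 0.32·t(Tier 1) + 0.24·t(Tier 2)
t(Tier 2) = 1 + 0.2·t(Tier 1) + 0.24·t(Tier 2)
Solving: t(Tier 1) = 2.1331, t(Tier 2) = 1.8771.
Expected transfers from Tier 1 to Tier 3: 2.1331.

2.1331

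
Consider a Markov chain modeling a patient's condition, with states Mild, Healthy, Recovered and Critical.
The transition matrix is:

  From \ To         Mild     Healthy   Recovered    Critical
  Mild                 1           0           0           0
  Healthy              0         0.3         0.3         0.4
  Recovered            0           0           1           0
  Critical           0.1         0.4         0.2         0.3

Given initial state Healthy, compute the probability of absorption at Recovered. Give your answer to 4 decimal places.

0.8788

Let h(s) be the probability of absorption at Recovered starting from transient state s. Then h(Recovered) = 1 and h(Mild) = 0. By first-step analysis:
h(Healthy) = 0.3·h(Healthy) + 0.3·1 + 0.4·h(Critical)
h(Critical) = 0.1·0 + 0.4·h(Healthy) + 0.2·1 + 0.3·h(Critical)
Solving: h(Healthy) = 0.8788, h(Critical) = 0.7879.
Starting from Healthy, the probability is 0.8788.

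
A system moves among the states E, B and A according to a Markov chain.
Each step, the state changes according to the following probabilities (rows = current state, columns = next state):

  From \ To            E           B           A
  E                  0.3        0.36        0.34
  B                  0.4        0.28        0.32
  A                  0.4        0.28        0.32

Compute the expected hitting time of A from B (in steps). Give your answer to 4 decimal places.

Let t(s) be the expected number of steps to first reach A from state s, with t(A) = 0. Conditioning on the first step:
t(E) = 1 + 0.3·t(E) + 0.36·t(B)
t(B) = 1 + 0.4·t(E) + 0.28·t(B)
Solving: t(E) = 3.0000, t(B) = 3.0556.
Expected steps from B to A: 3.0556.

3.0556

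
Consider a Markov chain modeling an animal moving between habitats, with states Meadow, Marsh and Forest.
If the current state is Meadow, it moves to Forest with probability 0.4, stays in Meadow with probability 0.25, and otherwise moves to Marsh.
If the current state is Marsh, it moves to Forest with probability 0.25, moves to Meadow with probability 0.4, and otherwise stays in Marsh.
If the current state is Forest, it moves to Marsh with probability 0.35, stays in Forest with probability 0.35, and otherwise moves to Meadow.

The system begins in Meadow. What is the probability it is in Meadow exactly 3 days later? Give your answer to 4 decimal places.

0.3189

Propagate the distribution vector 3 days from Meadow.
After 0 days: (1.0000, 0.0000, 0.0000)
After 1 day: (0.2500, 0.3500, 0.4000)
After 2 days: (0.3225, 0.3500, 0.3275)
After 3 days: (0.3189, 0.3500, 0.3311)
P(in Meadow after 3 days) = 0.3189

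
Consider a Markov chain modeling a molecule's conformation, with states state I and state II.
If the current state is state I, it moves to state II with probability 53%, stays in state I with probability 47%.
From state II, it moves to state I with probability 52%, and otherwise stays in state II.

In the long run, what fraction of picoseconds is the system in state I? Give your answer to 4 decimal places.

0.4952

Let the stationary distribution be π with π = πP and π_1 + π_2 = 1.
π_1 = 0.47·π_1 + 0.52·π_2
Solving with the normalization constraint gives π = (0.4952, 0.5048).
So the stationary probability of state I is 0.4952.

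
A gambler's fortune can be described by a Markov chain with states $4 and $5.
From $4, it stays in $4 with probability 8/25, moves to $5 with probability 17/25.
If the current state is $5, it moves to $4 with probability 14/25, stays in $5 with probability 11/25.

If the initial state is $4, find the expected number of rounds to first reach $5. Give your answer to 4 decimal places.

Let t(s) be the expected number of rounds to first reach $5 from state s, with t($5) = 0. Conditioning on the first round:
t($4) = 1 + 0.32·t($4)
Solving: t($4) = 1.4706.
Expected rounds from $4 to $5: 1.4706.

1.4706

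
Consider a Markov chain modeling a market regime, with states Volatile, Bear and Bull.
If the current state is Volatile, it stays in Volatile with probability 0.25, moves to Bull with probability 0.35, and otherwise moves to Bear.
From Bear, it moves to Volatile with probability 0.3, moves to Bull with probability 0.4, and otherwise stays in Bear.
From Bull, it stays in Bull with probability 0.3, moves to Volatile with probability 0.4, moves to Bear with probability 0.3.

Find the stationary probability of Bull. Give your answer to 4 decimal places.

Let the stationary distribution be π with π = πP and π_1 + π_2 + π_3 = 1.
π_1 = 0.25·π_1 + 0.3·π_2 + 0.4·π_3
π_2 = 0.4·π_1 + 0.3·π_2 + 0.3·π_3
Solving with the normalization constraint gives π = (0.3190, 0.3319, 0.3491).
So the stationary probability of Bull is 0.3491.

0.3491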